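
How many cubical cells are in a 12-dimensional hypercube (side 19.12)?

Choose 3 of 12 axes to span the face (C(12,3) = 220 ways), then fix each of the remaining 9 coordinates at one of its two extreme values (2^9 = 512 ways): 220·512 = 112640.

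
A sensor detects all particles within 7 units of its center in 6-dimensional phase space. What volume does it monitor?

Volume = π^{6/2}·(7)^6/Γ(4) = 117649·π^3/6 ≈ 607976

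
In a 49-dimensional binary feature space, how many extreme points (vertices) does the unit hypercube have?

Number of vertices = 2^49 = 562949953421312.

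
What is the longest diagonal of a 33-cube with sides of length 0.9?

||(0.9,0.9,...,0.9)|| = √(33)·0.9 ≈ 5.17011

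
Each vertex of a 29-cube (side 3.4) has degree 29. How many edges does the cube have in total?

Each of the 2^29 = 536870912 vertices has degree 29; total edges = 29·2^29/2 = 7784628224.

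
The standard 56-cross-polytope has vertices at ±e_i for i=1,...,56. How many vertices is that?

The 56-dimensional cross-polytope has 2n = 2·56 = 112 vertices.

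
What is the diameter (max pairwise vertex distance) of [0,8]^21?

Diagonal = √21 · 8 ≈ 36.6606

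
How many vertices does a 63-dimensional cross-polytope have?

The vertices are ±e_1, ..., ±e_63, so there are 2·63 = 126.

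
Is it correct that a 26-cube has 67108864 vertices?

True. The 26-cube has 2^26 = 67108864 vertices.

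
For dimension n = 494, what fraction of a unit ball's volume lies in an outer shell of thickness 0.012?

1 - (1-0.012)^494 ≈ 0.99743 ≈ 99.74%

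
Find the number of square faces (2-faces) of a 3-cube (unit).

Choose 2 of 3 axes to span the face (C(3,2) = 3 ways), then fix each of the remaining 1 coordinate at one of its two extreme values (2^1 = 2 ways): 3·2 = 6.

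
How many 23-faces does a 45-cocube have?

An n-cross-polytope has 2^(k+1)·C(n,k+1) k-faces. Here 2^24·C(45,24) = 16777216·3773655750150 = 63311437629908582400.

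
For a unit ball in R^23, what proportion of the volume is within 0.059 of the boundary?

1 - (1-0.059)^23 ≈ 0.753077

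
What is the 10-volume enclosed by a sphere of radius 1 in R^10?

The n-ball volume is π^(n/2)·r^n/Γ(n/2+1). With n=10, r=1: V = π^5/120 ≈ 2.55016.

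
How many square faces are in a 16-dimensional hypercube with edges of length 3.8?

Choose 2 of 16 axes to span the face (C(16,2) = 120 ways), then fix each of the remaining 14 coordinates at one of its two extreme values (2^14 = 16384 ways): 120·16384 = 1966080.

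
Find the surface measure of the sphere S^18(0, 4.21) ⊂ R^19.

The surface area of an n-ball is 2π^(n/2) r^(n-1) / Γ(n/2). For n=19, r=4.21: 1.52904e+11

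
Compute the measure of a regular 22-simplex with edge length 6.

V_22 = √(23) · 6^22 / (22! · 2^(22/2)) ≈ 2.74217e-07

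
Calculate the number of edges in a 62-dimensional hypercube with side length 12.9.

Number of 1-faces = C(62,1)·2^(62-1) = 62·2305843009213693952 = 142962266571249025024.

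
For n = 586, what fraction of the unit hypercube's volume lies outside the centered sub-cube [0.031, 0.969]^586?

Shell fraction = 1 - (1-0.062)^586 ≈ 1 - 5.139e-17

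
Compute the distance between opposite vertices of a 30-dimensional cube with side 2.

Diagonal = √30 · 2 ≈ 10.9545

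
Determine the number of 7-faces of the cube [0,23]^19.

Number of 7-faces = C(19,7) · 2^(19-7) = 50388 · 4096 = 206389248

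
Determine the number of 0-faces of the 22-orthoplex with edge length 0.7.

f_0(22-orthoplex) = 2^1 · (22 choose 1) = 44.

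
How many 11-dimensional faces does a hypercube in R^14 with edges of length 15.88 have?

Number of 11-faces = C(14,11) · 2^(14-11) = 364 · 8 = 2912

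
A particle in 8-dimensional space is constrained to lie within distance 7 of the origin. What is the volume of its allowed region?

The n-ball volume is π^(n/2)·r^n/Γ(n/2+1). With n=8, r=7: V = 5764801·π^4/24 ≈ 2.33977e+07.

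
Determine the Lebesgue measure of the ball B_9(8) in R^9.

The n-ball volume is π^(n/2)·r^n/Γ(n/2+1). With n=9, r=8: V = 4294967296·π^4/945 ≈ 4.42718e+08.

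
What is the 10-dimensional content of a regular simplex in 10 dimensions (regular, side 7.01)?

V_10 = √(11) · 7.01^10 / (10! · 2^(10/2)) ≈ 8.18396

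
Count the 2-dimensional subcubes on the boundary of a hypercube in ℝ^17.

Number of 2-faces = C(17,2) · 2^(17-2) = 136 · 32768 = 4456448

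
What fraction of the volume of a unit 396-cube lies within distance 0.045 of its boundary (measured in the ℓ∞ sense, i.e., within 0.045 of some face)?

1 - (1 - 2·0.045)^396 = 1 - 0.91^396 ≈ 1 - 6.031e-17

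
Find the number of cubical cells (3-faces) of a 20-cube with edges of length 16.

Number of 3-faces = C(20,3) · 2^(20-3) = 1140 · 131072 = 149422080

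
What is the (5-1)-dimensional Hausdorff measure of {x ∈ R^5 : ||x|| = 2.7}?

The surface area of an n-ball is 2π^(n/2) r^(n-1) / Γ(n/2). For n=5, r=2.7: 1398.7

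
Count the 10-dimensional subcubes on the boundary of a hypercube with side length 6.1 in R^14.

Choose 10 of 14 axes to span the face (C(14,10) = 1001 ways), then fix each of the remaining 4 coordinates at one of its two extreme values (2^4 = 16 ways): 1001·16 = 16016.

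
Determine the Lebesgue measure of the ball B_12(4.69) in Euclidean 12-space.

The n-ball volume is π^(n/2)·r^n/Γ(n/2+1). With n=12, r=4.69: V ≈ 1.51231e+08.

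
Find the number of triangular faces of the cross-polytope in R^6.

f_2(6-orthoplex) = 2^3 · (6 choose 3) = 160.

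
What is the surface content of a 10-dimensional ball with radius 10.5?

S = n·V_n(r)/r = 10·V_10(10.5)/10.5 (volume-to-surface relation), giving 264760015527·π^5/2048 ≈ 3.95614e+10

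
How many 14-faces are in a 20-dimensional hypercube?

An n-cube has C(n,k)·2^(n-k) k-faces. Here C(20,14)·2^6 = 38760·64 = 2480640.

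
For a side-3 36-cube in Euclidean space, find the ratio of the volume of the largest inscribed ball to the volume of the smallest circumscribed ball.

V_in/V_out = n^(-n/2) = 36^(-36/2) ≈ 9.69516e-29.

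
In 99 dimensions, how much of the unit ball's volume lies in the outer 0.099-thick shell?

Shell fraction = 1 - (1-0.099)^99 ≈ 0.999967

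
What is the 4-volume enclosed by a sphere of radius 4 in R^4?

V_4(4) = π^(4/2) · (4)^4 / Γ(4/2 + 1) = 128·π^2 ≈ 1263.31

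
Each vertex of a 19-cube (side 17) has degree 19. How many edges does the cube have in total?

Each of the 2^19 = 524288 vertices has degree 19; total edges = 19·2^19/2 = 4980736.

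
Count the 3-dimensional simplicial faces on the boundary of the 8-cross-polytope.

An n-cross-polytope has 2^(k+1)·C(n,k+1) k-faces. Here 2^4·C(8,4) = 16·70 = 1120.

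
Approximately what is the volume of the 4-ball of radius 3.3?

The n-ball volume is π^(n/2)·r^n/Γ(n/2+1). With n=4, r=3.3: V ≈ 585.229.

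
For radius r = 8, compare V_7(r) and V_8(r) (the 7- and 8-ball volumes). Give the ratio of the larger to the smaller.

V_7(8) ≈ 9.90855e+06, V_8(8) ≈ 6.80939e+07. The 8-ball is larger by a factor of 6.872.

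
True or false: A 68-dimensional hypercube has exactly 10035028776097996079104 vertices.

False. The 68-cube has 2^68 = 295147905179352825856 vertices.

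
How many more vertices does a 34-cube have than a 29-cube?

The 34-cube has 2^34 = 17179869184 vertices. The 29-cube has 2^29 = 536870912 vertices. Difference: 17179869184 - 536870912 = 16642998272.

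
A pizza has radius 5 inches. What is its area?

V = 25·π ≈ 78.5398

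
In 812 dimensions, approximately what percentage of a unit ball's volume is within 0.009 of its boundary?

1 - (1-0.009)^812 ≈ 0.999352 ≈ 99.94%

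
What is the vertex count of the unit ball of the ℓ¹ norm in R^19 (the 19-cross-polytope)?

The 19-dimensional cross-polytope has 2n = 2·19 = 38 vertices.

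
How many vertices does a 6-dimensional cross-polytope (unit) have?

An n-cross-polytope has 2n vertices; here n = 6, giving 12.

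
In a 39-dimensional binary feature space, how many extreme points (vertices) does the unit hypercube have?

The 39-cube has 2^39 = 549755813888 vertices.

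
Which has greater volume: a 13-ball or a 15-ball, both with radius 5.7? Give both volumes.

V_13(5.7) ≈ 6.10541e+09. V_15(5.7) ≈ 8.30908e+10. The 15-ball is larger.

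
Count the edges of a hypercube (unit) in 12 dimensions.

An n-cube has n·2^(n-1) edges. With n = 12: 12·2048 = 24576.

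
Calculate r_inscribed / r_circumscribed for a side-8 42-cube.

r_in = 8/2 (half the side); r_out = 8√42/2 (half the diagonal). Ratio = 1/√42 ≈ 0.154303.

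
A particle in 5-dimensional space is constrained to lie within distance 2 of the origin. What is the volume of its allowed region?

The n-ball volume is π^(n/2)·r^n/Γ(n/2+1). With n=5, r=2: V = 256·π^2/15 ≈ 168.441.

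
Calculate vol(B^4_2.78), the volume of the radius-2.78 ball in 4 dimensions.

The n-ball volume is π^(n/2)·r^n/Γ(n/2+1). With n=4, r=2.78: V ≈ 294.747.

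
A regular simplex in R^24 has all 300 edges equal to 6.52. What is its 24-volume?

V = (6.52^24 / 24!) · √((24+1) / 2^24) ≈ 6.85246e-08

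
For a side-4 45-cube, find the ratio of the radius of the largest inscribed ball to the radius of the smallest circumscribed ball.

For an n-cube of any side s, the inradius is s/2 and the circumradius is s√n/2, so the ratio is 1/√45 ≈ 0.149071.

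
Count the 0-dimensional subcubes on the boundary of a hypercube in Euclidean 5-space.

Number of 0-faces = C(5,0) · 2^(5-0) = 1 · 32 = 32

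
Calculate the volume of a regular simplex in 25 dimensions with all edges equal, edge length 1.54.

Volume = 1.54^25 · √(26/2^25) / 25! ≈ 2.76684e-24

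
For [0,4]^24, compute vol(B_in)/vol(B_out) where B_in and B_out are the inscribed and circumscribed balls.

V_in/V_out = n^(-n/2) = 24^(-24/2) ≈ 2.7382e-17.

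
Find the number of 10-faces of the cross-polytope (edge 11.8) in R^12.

Each 10-face is the convex hull of 11 vertices, one chosen as ±e_i from each of 11 distinct axes: 2^11·C(12,11) = 24576.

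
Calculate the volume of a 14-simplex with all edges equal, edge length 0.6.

V = (0.6^14 / 14!) · √((14+1) / 2^14) ≈ 2.71985e-16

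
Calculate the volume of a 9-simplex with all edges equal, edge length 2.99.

Volume = 2.99^9 · √(10/2^9) / 9! ≈ 0.00735602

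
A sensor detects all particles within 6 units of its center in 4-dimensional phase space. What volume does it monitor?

Volume = π^{4/2}·(6)^4/Γ(3) = 648·π^2 ≈ 6395.5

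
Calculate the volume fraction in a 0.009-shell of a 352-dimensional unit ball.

1 - (1-0.009)^352 ≈ 0.958512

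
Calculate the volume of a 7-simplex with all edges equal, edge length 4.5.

V_7 = √(8) · 4.5^7 / (7! · 2^(7/2)) ≈ 1.85352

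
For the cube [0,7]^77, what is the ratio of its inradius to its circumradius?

r_in = 7/2 (half the side); r_out = 7√77/2 (half the diagonal). Ratio = 1/√77 ≈ 0.113961.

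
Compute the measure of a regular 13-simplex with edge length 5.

V = (5^13 / 13!) · √((13+1) / 2^13) ≈ 0.00810399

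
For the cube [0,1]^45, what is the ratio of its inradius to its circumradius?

r_in / r_out = (1/2) / (1√45/2) = 1/√45 ≈ 0.149071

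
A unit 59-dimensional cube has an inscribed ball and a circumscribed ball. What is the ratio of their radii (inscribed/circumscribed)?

Ratio = (s/2)/(s√59/2) = 59^(-1/2) ≈ 0.130189.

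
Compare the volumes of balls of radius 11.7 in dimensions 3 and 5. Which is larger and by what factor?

V_3(11.7) ≈ 6708.82, V_5(11.7) ≈ 1.15406e+06. The 5-ball is larger by a factor of 172.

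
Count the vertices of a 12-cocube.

The 12-dimensional cross-polytope has 2n = 2·12 = 24 vertices.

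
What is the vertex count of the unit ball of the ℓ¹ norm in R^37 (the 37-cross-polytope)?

An n-cross-polytope has 2n vertices; here n = 37, giving 74.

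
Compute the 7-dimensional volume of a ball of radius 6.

V_7(6) = π^(7/2) · (6)^7 / Γ(7/2 + 1) = 1492992·π^3/35 ≈ 1.32263e+06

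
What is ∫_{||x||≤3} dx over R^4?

V_4(3) = π^(4/2) · (3)^4 / Γ(4/2 + 1) = 81·π^2/2 ≈ 399.719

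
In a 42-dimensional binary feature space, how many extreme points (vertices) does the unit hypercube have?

The 42-cube has 2^42 = 4398046511104 vertices.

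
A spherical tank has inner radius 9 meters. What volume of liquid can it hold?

V_3(9) = π^(3/2) · (9)^3 / Γ(3/2 + 1) = 972·π ≈ 3053.63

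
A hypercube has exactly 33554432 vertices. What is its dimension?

n = log_2(33554432) = 25.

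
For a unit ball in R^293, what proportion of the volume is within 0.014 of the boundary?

1 - (1-0.014)^293 ≈ 0.983933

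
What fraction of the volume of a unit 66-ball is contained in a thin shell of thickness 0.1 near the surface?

1 - (1-0.1)^66 ≈ 0.999045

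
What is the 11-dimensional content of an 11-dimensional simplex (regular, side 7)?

V_11 = √(12) · 7^11 / (11! · 2^(11/2)) ≈ 3.79183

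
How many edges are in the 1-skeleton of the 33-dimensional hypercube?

An n-cube has n·2^(n-1) edges. With n = 33: 33·4294967296 = 141733920768.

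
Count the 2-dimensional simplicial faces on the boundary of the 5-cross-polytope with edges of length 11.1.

Each 2-face is the convex hull of 3 vertices, one chosen as ±e_i from each of 3 distinct axes: 2^3·C(5,3) = 80.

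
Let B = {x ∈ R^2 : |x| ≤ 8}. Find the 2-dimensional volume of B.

V = 64·π ≈ 201.062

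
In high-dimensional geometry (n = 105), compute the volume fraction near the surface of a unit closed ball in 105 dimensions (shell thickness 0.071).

1 - (1-0.071)^105 ≈ 0.999562 ≈ 99.9562%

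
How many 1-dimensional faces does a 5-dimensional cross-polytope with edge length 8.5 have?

An n-cross-polytope has 2^(k+1)·C(n,k+1) k-faces. Here 2^2·C(5,2) = 4·10 = 40.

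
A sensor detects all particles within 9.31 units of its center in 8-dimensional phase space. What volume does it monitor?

Volume = π^{8/2}·(9.31)^8/Γ(5) ≈ 2.29079e+08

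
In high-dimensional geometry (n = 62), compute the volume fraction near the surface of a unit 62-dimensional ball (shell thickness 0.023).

1 - (1-0.023)^62 ≈ 0.7637 ≈ 76.37%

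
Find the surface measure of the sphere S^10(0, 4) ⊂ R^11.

S = n·V_n(r)/r = 11·V_11(4)/4 (volume-to-surface relation), giving 67108864·π^5/945 ≈ 2.17319e+07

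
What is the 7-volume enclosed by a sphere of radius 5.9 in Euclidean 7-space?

Volume = π^{7/2}·(5.9)^7/Γ(9/2) ≈ 1.17583e+06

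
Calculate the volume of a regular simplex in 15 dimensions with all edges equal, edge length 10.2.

Volume = 10.2^15 · √(16/2^15) / 15! ≈ 22.7425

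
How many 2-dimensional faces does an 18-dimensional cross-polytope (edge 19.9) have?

An n-cross-polytope has 2^(k+1)·C(n,k+1) k-faces. Here 2^3·C(18,3) = 8·816 = 6528.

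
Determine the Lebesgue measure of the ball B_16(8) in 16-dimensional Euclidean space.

Volume = π^{16/2}·(8)^16/Γ(9) = 2199023255552·π^8/315 ≈ 6.62397e+13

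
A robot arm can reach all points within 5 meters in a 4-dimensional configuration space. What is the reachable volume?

Volume = π^{4/2}·(5)^4/Γ(3) = 625·π^2/2 ≈ 3084.25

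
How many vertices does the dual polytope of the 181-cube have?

The 181-dimensional cross-polytope has 2n = 2·181 = 362 vertices.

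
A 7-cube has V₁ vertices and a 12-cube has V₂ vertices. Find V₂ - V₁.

V₁ = 2^7 = 128. V₂ = 2^12 = 4096. V₂ - V₁ = 3968.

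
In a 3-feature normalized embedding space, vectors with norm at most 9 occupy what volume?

V = 972·π ≈ 3053.63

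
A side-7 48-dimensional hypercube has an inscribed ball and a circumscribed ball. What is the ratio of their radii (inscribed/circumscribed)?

r_in / r_out = (7/2) / (7√48/2) = 1/√48 ≈ 0.144338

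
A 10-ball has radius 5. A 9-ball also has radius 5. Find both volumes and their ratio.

V_10(5) ≈ 2.49039e+07. V_9(5) ≈ 6.4424e+06. Ratio V_10/V_9 ≈ 3.866.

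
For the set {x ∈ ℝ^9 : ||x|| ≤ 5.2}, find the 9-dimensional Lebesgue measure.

The n-ball volume is π^(n/2)·r^n/Γ(n/2+1). With n=9, r=5.2: V ≈ 9.16954e+06.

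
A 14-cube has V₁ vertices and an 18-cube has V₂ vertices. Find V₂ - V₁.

V₁ = 2^14 = 16384. V₂ = 2^18 = 262144. V₂ - V₁ = 245760.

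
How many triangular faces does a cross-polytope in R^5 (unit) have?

An n-cross-polytope has 2^(k+1)·C(n,k+1) k-faces. Here 2^3·C(5,3) = 8·10 = 80.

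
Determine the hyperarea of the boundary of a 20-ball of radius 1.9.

The surface area of an n-ball is 2π^(n/2) r^(n-1) / Γ(n/2). For n=20, r=1.9: 102114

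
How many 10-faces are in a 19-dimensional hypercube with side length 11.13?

f_10(19-cube) = (19 choose 10) · 2^9 = 47297536.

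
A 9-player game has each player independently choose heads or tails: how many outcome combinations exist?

The 9-cube has 2^9 = 512 vertices.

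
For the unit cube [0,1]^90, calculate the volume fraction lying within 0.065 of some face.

The inner cube has side 1-2·0.065 = 0.87 and volume (0.87)^90 ≈ 3.604e-06, so the shell holds 0.9999963964 of the volume.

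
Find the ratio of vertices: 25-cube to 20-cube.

The 25-cube has 2^25 = 33554432 vertices. The 20-cube has 2^20 = 1048576 vertices. Ratio: 33554432/1048576 = 32.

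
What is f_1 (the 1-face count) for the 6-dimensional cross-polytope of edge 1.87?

Number of 1-faces = 2^(1+1) · C(6,1+1) = 4 · 15 = 60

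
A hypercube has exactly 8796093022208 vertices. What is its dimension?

Since 2^n = 8796093022208, we have n = 43.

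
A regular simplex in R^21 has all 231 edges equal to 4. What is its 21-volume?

V_21 = √(22) · 4^21 / (21! · 2^(21/2)) ≈ 2.78813e-10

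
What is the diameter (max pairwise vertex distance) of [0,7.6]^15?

||(7.6,7.6,...,7.6)|| = √(15)·7.6 ≈ 29.4347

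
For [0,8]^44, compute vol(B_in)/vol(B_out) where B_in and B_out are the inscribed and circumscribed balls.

V_in/V_out = n^(-n/2) = 44^(-44/2) ≈ 6.98299e-37.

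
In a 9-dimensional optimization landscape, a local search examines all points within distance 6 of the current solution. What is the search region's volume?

V_9(6) = π^(9/2) · (6)^9 / Γ(9/2 + 1) = 11943936·π^4/35 ≈ 3.32414e+07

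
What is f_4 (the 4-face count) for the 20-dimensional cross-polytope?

Number of 4-faces = 2^(4+1) · C(20,4+1) = 32 · 15504 = 496128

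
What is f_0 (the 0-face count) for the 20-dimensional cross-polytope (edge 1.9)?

An n-cross-polytope has 2^(k+1)·C(n,k+1) k-faces. Here 2^1·C(20,1) = 2·20 = 40.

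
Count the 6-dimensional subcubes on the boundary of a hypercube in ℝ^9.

f_6(9-cube) = (9 choose 6) · 2^3 = 672.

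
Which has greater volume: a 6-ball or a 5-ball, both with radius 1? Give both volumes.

V_6(1) ≈ 5.16771. V_5(1) ≈ 5.26379. The 5-ball is larger.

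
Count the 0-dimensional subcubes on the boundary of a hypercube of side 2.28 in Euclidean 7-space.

Choose 0 of 7 axes to span the face (C(7,0) = 1 way), then fix each of the remaining 7 coordinates at one of its two extreme values (2^7 = 128 ways): 1·128 = 128.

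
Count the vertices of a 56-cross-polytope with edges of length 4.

The 56-dimensional cross-polytope has 2n = 2·56 = 112 vertices.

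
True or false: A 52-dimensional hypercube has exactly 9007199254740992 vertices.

False. The 52-cube has 2^52 = 4503599627370496 vertices.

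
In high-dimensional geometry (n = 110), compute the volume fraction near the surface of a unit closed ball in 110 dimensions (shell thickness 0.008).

1 - (1-0.008)^110 ≈ 0.586682 ≈ 58.67%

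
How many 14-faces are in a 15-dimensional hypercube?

An n-cube has C(n,k)·2^(n-k) k-faces. Here C(15,14)·2^1 = 15·2 = 30.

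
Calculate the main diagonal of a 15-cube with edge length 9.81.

Diagonal = √15 · 9.81 ≈ 37.994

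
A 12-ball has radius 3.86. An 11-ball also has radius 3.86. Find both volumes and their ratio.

V_12(3.86) ≈ 1.46088e+07. V_11(3.86) ≈ 5.34029e+06. Ratio V_12/V_11 ≈ 2.736.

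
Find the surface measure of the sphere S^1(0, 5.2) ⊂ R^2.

The surface area of an n-ball is 2π^(n/2) r^(n-1) / Γ(n/2). For n=2, r=5.2: 2πr = 2π·5.2 ≈ 32.6726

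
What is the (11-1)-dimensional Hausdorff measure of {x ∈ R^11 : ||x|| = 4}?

S_11(4) = 2·π^(11/2)·(4)^10 / Γ(11/2) = 67108864·π^5/945 ≈ 2.17319e+07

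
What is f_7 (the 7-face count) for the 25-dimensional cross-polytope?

An n-cross-polytope has 2^(k+1)·C(n,k+1) k-faces. Here 2^8·C(25,8) = 256·1081575 = 276883200.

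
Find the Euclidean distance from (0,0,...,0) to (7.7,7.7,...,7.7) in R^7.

||(7.7,7.7,...,7.7)|| = √(7)·7.7 ≈ 20.3723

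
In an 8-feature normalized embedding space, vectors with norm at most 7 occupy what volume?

Volume = π^{8/2}·(7)^8/Γ(5) = 5764801·π^4/24 ≈ 2.33977e+07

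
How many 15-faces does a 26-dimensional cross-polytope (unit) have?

Number of 15-faces = 2^(15+1) · C(26,15+1) = 65536 · 5311735 = 348109864960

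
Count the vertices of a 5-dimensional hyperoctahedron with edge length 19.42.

The 5-dimensional cross-polytope has 2n = 2·5 = 10 vertices.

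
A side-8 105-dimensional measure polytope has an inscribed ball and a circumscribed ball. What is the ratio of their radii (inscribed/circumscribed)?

Ratio = (s/2)/(s√105/2) = 105^(-1/2) ≈ 0.09759.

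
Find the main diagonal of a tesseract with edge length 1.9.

||(1.9,1.9,...,1.9)|| = √(4)·1.9 = 3.8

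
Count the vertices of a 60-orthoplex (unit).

The vertices are ±e_1, ..., ±e_60, so there are 2·60 = 120.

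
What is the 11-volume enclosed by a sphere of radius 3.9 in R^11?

The n-ball volume is π^(n/2)·r^n/Γ(n/2+1). With n=11, r=3.9: V ≈ 5.98157e+06.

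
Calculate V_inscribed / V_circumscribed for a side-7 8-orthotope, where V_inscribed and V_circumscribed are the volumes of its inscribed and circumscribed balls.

The radii are 7/2 and 7√8/2, so the volume ratio is (1/√8)^8 = 8^{-8/2} ≈ 0.000244141.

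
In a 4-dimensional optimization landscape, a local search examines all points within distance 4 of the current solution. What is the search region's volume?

Volume = π^{4/2}·(4)^4/Γ(3) = 128·π^2 ≈ 1263.31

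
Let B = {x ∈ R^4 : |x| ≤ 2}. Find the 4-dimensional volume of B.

V = 8·π^2 ≈ 78.9568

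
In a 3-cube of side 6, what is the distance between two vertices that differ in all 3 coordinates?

||(6,6,...,6)|| = √(3)·6 ≈ 10.3923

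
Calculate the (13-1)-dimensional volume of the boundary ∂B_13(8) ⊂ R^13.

S_13(8) = 2·π^(13/2)·(8)^12 / Γ(13/2) = 8796093022208·π^6/10395 ≈ 8.13513e+11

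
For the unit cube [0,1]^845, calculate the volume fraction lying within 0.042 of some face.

1 - (1 - 2·0.042)^845 = 1 - 0.916^845 ≈ 1 - 6.334e-33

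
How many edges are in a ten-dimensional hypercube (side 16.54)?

Choose 1 of 10 axes to span the face (C(10,1) = 10 ways), then fix each of the remaining 9 coordinates at one of its two extreme values (2^9 = 512 ways): 10·512 = 5120.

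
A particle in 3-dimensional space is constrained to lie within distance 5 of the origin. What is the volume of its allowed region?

Volume = π^{3/2}·(5)^3/Γ(5/2) = 500·π/3 ≈ 523.599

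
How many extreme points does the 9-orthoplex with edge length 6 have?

An n-cross-polytope has 2n vertices; here n = 9, giving 18.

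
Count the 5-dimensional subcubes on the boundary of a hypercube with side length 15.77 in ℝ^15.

Number of 5-faces = C(15,5) · 2^(15-5) = 3003 · 1024 = 3075072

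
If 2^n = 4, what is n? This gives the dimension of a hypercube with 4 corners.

The n-cube has 2^n vertices, and 4 = 2^2, so n = 2.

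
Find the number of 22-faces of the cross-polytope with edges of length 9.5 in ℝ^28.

f_22(28-orthoplex) = 2^23 · (28 choose 23) = 824432394240.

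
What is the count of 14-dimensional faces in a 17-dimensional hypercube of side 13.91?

Number of 14-faces = C(17,14) · 2^(17-14) = 680 · 8 = 5440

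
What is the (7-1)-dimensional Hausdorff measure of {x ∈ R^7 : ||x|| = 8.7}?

S = n·V_n(r)/r = 7·V_7(8.7)/8.7 (volume-to-surface relation), giving 1.43415e+07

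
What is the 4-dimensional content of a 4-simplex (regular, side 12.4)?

For a regular n-simplex with edge a, V = (a^n / n!)·√((n+1)/2^n). With a=12.4, n=4: V ≈ 550.682.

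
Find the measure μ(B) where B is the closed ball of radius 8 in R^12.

V_12(8) = π^(12/2) · (8)^12 / Γ(12/2 + 1) = 4294967296·π^6/45 ≈ 9.17586e+10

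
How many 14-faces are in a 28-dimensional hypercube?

An n-cube has C(n,k)·2^(n-k) k-faces. Here C(28,14)·2^14 = 40116600·16384 = 657270374400.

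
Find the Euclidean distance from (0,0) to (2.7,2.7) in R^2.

d = √(2.7² + 2.7² + ... + 2.7²) [2 terms] = √(2·2.7²) = 2.7√2 ≈ 3.81838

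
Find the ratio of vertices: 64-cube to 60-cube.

The 64-cube has 2^64 = 18446744073709551616 vertices. The 60-cube has 2^60 = 1152921504606846976 vertices. Ratio: 18446744073709551616/1152921504606846976 = 16.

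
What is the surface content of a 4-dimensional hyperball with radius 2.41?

The surface area of an n-ball is 2π^(n/2) r^(n-1) / Γ(n/2). For n=4, r=2.41: 276.3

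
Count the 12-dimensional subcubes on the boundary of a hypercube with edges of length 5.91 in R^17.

f_12(17-cube) = (17 choose 12) · 2^5 = 198016.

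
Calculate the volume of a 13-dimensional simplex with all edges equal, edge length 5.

For a regular n-simplex with edge a, V = (a^n / n!)·√((n+1)/2^n). With a=5, n=13: V ≈ 0.00810399.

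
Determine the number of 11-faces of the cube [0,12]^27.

f_11(27-cube) = (27 choose 11) · 2^16 = 854451486720.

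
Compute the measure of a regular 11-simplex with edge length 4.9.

Volume = 4.9^11 · √(12/2^11) / 11! ≈ 0.0749768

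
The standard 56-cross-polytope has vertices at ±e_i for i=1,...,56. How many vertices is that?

Number of vertices = 2n = 112.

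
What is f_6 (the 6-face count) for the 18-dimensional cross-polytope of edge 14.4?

An n-cross-polytope has 2^(k+1)·C(n,k+1) k-faces. Here 2^7·C(18,7) = 128·31824 = 4073472.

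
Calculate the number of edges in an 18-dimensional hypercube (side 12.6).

Each of the 2^18 = 262144 vertices has degree 18; total edges = 18·2^18/2 = 2359296.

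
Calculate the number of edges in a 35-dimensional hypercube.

The 35-cube has n·2^(n-1) = 35·2^34 = 35·17179869184 = 601295421440 edges.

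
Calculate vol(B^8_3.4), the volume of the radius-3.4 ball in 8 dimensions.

The n-ball volume is π^(n/2)·r^n/Γ(n/2+1). With n=8, r=3.4: V ≈ 72480.2.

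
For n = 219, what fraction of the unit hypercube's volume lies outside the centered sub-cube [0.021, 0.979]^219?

Shell fraction = 1 - (1-0.042)^219 ≈ 0.999917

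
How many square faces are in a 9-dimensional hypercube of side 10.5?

f_2(9-cube) = (9 choose 2) · 2^7 = 4608.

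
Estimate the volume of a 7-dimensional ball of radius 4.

V = 262144·π^3/105 ≈ 77410.6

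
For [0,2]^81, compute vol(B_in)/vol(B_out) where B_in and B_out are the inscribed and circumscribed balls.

Volume scales as r^n, and r_in/r_out = 1/√81, giving (1/√81)^81 ≈ 5.08577e-78.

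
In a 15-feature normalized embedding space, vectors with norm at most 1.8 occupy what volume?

V_15(1.8) = π^(15/2) · (1.8)^15 / Γ(15/2 + 1) ≈ 2573.46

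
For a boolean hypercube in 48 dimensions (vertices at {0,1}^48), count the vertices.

Number of vertices = 2^48 = 281474976710656.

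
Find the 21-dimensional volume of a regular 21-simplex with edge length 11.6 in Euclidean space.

For a regular n-simplex with edge a, V = (a^n / n!)·√((n+1)/2^n). With a=11.6, n=21: V ≈ 1.4311.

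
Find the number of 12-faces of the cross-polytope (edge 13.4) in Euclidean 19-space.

f_12(19-orthoplex) = 2^13 · (19 choose 13) = 222265344.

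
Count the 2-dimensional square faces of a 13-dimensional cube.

f_2(13-cube) = (13 choose 2) · 2^11 = 159744.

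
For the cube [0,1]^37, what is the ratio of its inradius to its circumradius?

Ratio = (s/2)/(s√37/2) = 37^(-1/2) ≈ 0.164399.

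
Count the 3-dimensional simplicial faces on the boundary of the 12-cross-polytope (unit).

Number of 3-faces = 2^(3+1) · C(12,3+1) = 16 · 495 = 7920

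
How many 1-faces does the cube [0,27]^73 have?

The 73-cube has n·2^(n-1) = 73·2^72 = 73·4722366482869645213696 = 344732753249484100599808 edges.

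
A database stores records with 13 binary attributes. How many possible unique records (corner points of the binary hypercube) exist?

An n-cube has 2^n vertices; for n = 13 that is 2^13 = 8192.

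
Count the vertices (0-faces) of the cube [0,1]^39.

Each vertex is a binary string of length 39, so there are 2^39 = 549755813888.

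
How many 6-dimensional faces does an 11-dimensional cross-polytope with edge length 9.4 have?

An n-cross-polytope has 2^(k+1)·C(n,k+1) k-faces. Here 2^7·C(11,7) = 128·330 = 42240.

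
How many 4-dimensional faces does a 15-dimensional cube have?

Choose 4 of 15 axes to span the face (C(15,4) = 1365 ways), then fix each of the remaining 11 coordinates at one of its two extreme values (2^11 = 2048 ways): 1365·2048 = 2795520.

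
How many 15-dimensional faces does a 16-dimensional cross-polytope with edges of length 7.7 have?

f_15(16-orthoplex) = 2^16 · (16 choose 16) = 65536.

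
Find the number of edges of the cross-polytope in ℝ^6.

An n-cross-polytope has 2^(k+1)·C(n,k+1) k-faces. Here 2^2·C(6,2) = 4·15 = 60.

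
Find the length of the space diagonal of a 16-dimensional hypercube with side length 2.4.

d = √(2.4² + 2.4² + ... + 2.4²) [16 terms] = √(16·2.4²) = 2.4√16 = 9.6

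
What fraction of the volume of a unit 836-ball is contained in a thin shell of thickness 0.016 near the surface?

1 - (1-0.016)^836 ≈ 0.9999986072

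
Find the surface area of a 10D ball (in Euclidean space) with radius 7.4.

S_10(7.4) = 2·π^(10/2)·(7.4)^9 / Γ(10/2) ≈ 1.69689e+09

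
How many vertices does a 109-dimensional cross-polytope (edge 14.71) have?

The 109-dimensional cross-polytope has 2n = 2·109 = 218 vertices.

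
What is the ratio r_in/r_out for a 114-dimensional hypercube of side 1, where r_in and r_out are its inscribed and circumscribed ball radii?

For an n-cube of any side s, the inradius is s/2 and the circumradius is s√n/2, so the ratio is 1/√114 ≈ 0.0936586.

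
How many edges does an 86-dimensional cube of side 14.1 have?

Number of 1-faces = C(86,1)·2^(86-1) = 86·38685626227668133590597632 = 3326963855579459488791396352.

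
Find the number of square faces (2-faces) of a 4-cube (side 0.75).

Choose 2 of 4 axes to span the face (C(4,2) = 6 ways), then fix each of the remaining 2 coordinates at one of its two extreme values (2^2 = 4 ways): 6·4 = 24.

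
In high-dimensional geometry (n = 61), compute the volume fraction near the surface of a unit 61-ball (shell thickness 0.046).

1 - (1-0.046)^61 ≈ 0.943448 ≈ 94.34%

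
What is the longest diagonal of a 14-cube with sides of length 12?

d = √(12² + 12² + ... + 12²) [14 terms] = √(14·12²) = 12√14 ≈ 44.8999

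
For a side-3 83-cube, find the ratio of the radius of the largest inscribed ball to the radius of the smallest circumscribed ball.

r_in = 3/2 (half the side); r_out = 3√83/2 (half the diagonal). Ratio = 1/√83 ≈ 0.109764.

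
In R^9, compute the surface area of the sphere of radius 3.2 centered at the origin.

The surface area of an n-ball is 2π^(n/2) r^(n-1) / Γ(n/2). For n=9, r=3.2: 326407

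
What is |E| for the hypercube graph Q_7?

Each of the 2^7 = 128 vertices has degree 7; total edges = 7·2^7/2 = 448.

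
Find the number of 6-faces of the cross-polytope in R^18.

f_6(18-orthoplex) = 2^7 · (18 choose 7) = 4073472.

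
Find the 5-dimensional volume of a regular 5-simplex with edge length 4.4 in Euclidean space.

V_5 = √(6) · 4.4^5 / (5! · 2^(5/2)) ≈ 5.9509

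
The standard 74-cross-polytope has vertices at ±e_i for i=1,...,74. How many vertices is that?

The 74-dimensional cross-polytope has 2n = 2·74 = 148 vertices.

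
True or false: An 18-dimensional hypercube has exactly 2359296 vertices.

False. The 18-cube has 2^18 = 262144 vertices.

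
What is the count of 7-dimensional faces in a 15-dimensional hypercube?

Number of 7-faces = C(15,7) · 2^(15-7) = 6435 · 256 = 1647360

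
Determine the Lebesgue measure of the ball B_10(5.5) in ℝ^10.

V = 25937424601·π^5/122880 ≈ 6.45944e+07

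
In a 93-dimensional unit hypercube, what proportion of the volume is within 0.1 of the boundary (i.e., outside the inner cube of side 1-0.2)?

The inner cube has side 1-2·0.1 = 0.8 and volume (0.8)^93 ≈ 9.713e-10, so the shell holds 0.999999999 of the volume.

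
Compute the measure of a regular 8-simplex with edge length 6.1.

V = (6.1^8 / 8!) · √((8+1) / 2^8) ≈ 8.91496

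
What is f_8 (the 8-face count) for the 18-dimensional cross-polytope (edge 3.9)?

f_8(18-orthoplex) = 2^9 · (18 choose 9) = 24893440.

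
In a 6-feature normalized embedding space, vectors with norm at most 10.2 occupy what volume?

V_6(10.2) = π^(6/2) · (10.2)^6 / Γ(6/2 + 1) ≈ 5.81968e+06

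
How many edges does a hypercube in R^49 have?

An n-cube has n·2^(n-1) edges. With n = 49: 49·281474976710656 = 13792273858822144.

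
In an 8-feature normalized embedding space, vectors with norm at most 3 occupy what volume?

The n-ball volume is π^(n/2)·r^n/Γ(n/2+1). With n=8, r=3: V = 2187·π^4/8 ≈ 26629.2.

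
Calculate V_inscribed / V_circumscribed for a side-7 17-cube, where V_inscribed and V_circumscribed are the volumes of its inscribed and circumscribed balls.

Volume scales as r^n, and r_in/r_out = 1/√17, giving (1/√17)^17 ≈ 3.47684e-11.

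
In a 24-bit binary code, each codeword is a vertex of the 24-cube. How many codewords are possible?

The 24-cube has 2^24 = 16777216 vertices.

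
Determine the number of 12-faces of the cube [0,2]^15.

Choose 12 of 15 axes to span the face (C(15,12) = 455 ways), then fix each of the remaining 3 coordinates at one of its two extreme values (2^3 = 8 ways): 455·8 = 3640.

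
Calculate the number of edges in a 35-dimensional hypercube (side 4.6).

The 35-cube has n·2^(n-1) = 35·2^34 = 35·17179869184 = 601295421440 edges.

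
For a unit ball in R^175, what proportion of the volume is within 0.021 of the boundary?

V(inner)/V(outer) = ((1-0.021)/1)^175 ≈ 0.02438, so the shell fraction is 0.975624.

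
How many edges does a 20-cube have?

Each of the 2^20 = 1048576 vertices has degree 20; total edges = 20·2^20/2 = 10485760.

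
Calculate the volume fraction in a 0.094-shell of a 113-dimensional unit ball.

Shell fraction = 1 - (1-0.094)^113 ≈ 0.999986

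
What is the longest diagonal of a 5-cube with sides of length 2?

The space diagonal of an n-cube of side s is s√n. Here 2·√5 ≈ 4.47214.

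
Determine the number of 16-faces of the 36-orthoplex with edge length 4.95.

f_16(36-orthoplex) = 2^17 · (36 choose 17) = 1126891074355200.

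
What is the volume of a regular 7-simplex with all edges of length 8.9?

V_7 = √(8) · 8.9^7 / (7! · 2^(7/2)) ≈ 219.401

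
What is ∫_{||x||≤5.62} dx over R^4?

Volume = π^{4/2}·(5.62)^4/Γ(3) ≈ 4922.83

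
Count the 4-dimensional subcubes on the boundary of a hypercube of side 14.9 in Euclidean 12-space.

Number of 4-faces = C(12,4) · 2^(12-4) = 495 · 256 = 126720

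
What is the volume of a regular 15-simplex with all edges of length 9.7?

Volume = 9.7^15 · √(16/2^15) / 15! ≈ 10.7007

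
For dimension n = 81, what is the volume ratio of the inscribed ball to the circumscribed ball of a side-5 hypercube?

V_in / V_out = (r_in/r_out)^81 = (1/√81)^81 = 81^(-81/2) ≈ 5.08577e-78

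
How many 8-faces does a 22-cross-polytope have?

Each 8-face is the convex hull of 9 vertices, one chosen as ±e_i from each of 9 distinct axes: 2^9·C(22,9) = 254679040.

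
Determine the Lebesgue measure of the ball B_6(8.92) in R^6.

V_6(8.92) = π^(6/2) · (8.92)^6 / Γ(6/2 + 1) ≈ 2.60308e+06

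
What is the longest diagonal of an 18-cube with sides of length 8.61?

Diagonal = √18 · 8.61 ≈ 36.5291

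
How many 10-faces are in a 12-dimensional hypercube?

An n-cube has C(n,k)·2^(n-k) k-faces. Here C(12,10)·2^2 = 66·4 = 264.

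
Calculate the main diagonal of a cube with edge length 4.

||(4,4,...,4)|| = √(3)·4 ≈ 6.9282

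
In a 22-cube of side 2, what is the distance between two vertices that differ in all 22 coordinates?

||(2,2,...,2)|| = √(22)·2 ≈ 9.38083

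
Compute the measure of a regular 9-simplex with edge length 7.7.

V_9 = √(10) · 7.7^9 / (9! · 2^(9/2)) ≈ 36.6453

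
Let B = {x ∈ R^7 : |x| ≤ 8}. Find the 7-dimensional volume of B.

V = 33554432·π^3/105 ≈ 9.90855e+06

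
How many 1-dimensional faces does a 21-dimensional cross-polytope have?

f_1(21-orthoplex) = 2^2 · (21 choose 2) = 840.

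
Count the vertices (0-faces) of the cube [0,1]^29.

The 29-cube has 2^29 = 536870912 vertices.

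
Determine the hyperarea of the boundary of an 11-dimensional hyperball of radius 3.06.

S_11(3.06) = 2·π^(11/2)·(3.06)^10 / Γ(11/2) ≈ 1.4918e+06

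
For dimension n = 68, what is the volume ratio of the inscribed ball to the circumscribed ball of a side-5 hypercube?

V_in/V_out = n^(-n/2) = 68^(-68/2) ≈ 4.95105e-63.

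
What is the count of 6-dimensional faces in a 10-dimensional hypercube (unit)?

f_6(10-cube) = (10 choose 6) · 2^4 = 3360.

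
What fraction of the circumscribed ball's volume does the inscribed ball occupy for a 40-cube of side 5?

V_in/V_out = n^(-n/2) = 40^(-40/2) ≈ 9.09495e-33.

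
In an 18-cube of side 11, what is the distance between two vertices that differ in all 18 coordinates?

The space diagonal of an n-cube of side s is s√n. Here 11·√18 ≈ 46.669.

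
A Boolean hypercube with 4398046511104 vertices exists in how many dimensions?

n = log_2(4398046511104) = 42.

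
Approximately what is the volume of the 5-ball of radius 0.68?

The n-ball volume is π^(n/2)·r^n/Γ(n/2+1). With n=5, r=0.68: V ≈ 0.76532.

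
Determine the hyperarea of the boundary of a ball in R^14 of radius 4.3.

S = n·V_n(r)/r = 14·V_14(4.3)/4.3 (volume-to-surface relation), giving 1.44157e+09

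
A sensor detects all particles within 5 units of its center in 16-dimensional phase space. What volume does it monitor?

The n-ball volume is π^(n/2)·r^n/Γ(n/2+1). With n=16, r=5: V = 30517578125·π^8/8064 ≈ 3.59086e+10.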